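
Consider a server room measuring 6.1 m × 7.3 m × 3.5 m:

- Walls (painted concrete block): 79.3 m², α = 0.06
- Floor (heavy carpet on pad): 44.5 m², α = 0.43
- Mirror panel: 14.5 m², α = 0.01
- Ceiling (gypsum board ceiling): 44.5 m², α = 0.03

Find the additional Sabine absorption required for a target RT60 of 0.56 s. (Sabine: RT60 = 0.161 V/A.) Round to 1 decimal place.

19.4 sabins

Summing Sᵢαᵢ: 4.758 + 19.135 + 0.145 + 1.335 → A₁ = 25.373 sabins.
V = 155.855 m³. Required absorption A₂ = 0.161 × 155.855 / 0.56 = 44.808 sabins.
Shortfall: 44.808 − 25.373 = 19.4 sabins.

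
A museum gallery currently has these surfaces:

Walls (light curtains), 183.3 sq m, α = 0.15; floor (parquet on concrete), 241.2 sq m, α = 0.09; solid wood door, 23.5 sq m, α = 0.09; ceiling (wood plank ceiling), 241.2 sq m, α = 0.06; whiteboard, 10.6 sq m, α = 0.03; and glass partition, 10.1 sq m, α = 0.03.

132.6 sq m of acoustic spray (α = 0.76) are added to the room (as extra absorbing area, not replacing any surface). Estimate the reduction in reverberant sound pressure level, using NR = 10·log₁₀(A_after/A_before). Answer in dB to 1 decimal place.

Total absorption A_before = 183.3·0.15 + 241.2·0.09 + 23.5·0.09 + 241.2·0.06 + 10.6·0.03 + 10.1·0.03
  = 27.495 + 21.708 + 2.115 + 14.472 + 0.318 + 0.303 = 66.411 sq m sabins.
Added absorption = 132.6 × 0.76 = 100.776 sabins.
A_after = 66.411 + 100.776 = 167.187 sabins.
NR = 10·log₁₀(167.187/66.411) = 4.0 dB.

4.0 dB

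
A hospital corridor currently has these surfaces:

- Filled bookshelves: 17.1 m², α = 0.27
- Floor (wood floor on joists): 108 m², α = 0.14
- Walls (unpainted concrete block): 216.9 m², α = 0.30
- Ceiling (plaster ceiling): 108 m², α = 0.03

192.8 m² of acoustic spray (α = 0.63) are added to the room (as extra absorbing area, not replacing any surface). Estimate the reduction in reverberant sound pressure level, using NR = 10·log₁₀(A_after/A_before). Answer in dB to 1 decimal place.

Summing Sᵢαᵢ: 4.617 + 15.120 + 65.070 + 3.240 → A_before = 88.047 sabins.
Added absorption = 192.8 × 0.63 = 121.464 sabins.
New total A_after = 209.511 sabins.
Reduction = 10 log₁₀(A_after/A_before) = 10 log₁₀(2.3795) = 3.8 dB.

3.8 dB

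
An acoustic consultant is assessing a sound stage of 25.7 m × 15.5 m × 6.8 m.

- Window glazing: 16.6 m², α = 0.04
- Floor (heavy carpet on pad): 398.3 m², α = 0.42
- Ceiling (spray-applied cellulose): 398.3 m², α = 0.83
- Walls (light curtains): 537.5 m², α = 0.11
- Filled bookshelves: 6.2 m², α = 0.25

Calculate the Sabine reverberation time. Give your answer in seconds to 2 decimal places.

Total absorption A = 16.6·0.04 + 398.3·0.42 + 398.3·0.83 + 537.5·0.11 + 6.2·0.25
  = 0.664 + 167.286 + 330.589 + 59.125 + 1.550 = 559.214 m² sabins.
Room volume: 2708.78 m³.
RT60 = 0.161 · V / A = 0.161 × 2708.78 / 559.214 = 0.78 s.

0.78 seconds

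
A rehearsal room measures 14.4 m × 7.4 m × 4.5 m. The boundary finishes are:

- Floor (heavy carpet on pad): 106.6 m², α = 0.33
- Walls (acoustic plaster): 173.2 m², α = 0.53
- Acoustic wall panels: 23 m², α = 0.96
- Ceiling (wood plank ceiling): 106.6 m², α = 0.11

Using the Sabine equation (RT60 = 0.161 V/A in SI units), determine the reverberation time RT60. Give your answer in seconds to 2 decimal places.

0.48 s

Summing Sᵢαᵢ: 35.178 + 91.796 + 22.080 + 11.726 → A = 160.780 sabins.
Volume V = 14.4 × 7.4 × 4.5 = 479.52 m³.
Sabine: RT60 = 0.161 × 479.52 / 160.780 = 0.48 s.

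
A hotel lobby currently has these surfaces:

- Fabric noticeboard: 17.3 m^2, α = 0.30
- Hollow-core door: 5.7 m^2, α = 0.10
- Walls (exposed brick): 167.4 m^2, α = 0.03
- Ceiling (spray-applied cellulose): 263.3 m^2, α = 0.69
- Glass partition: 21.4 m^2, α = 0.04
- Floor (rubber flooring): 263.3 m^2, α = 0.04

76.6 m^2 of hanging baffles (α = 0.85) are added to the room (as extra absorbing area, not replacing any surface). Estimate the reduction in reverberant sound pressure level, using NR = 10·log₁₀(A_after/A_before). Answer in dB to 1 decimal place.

1.2 dB

A_before = Σ Sᵢαᵢ = 17.3*0.30 + 5.7*0.10 + 167.4*0.03 + 263.3*0.69 + 21.4*0.04 + 263.3*0.04 = 203.847 sabins.
Treatment contributes 76.6·0.85 = 65.110 sabins.
New total A_after = 268.957 sabins.
Reduction = 10 log₁₀(A_after/A_before) = 10 log₁₀(1.3194) = 1.2 dB.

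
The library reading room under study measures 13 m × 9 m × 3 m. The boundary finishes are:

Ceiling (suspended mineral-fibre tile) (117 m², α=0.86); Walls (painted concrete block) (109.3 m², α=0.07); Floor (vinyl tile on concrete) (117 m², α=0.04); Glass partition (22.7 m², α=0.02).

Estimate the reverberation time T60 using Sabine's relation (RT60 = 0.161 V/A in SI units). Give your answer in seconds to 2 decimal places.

Equivalent absorption area: A = 117*0.86 + 109.3*0.07 + 117*0.04 + 22.7*0.02 = 113.405 m².
Room volume: 351 m³.
Sabine: RT60 = 0.161 × 351 / 113.405 = 0.50 s.

0.50 seconds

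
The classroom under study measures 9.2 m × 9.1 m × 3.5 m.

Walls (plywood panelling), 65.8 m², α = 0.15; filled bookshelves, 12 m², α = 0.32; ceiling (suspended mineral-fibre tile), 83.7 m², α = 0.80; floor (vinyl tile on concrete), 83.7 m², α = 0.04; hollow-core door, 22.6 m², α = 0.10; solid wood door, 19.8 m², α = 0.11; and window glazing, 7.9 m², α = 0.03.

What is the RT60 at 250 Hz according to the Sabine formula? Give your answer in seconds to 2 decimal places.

Equivalent absorption area: A = 65.8*0.15 + 12*0.32 + 83.7*0.80 + 83.7*0.04 + 22.6*0.10 + 19.8*0.11 + 7.9*0.03 = 88.693 m².
Volume V = 9.2 × 9.1 × 3.5 = 293.02 m³.
T = 0.161 V/A = 0.161·293.02/88.693 = 0.53 s.

0.53 s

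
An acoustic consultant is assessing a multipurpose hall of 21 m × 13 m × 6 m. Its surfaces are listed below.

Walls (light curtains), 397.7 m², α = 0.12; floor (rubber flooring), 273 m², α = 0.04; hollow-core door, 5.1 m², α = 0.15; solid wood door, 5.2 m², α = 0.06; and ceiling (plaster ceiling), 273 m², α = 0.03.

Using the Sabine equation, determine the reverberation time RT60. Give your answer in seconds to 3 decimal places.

3.883 s

Equivalent absorption area: A = 397.7×0.12 + 273×0.04 + 5.1×0.15 + 5.2×0.06 + 273×0.03 = 67.911 m².
V = 21·13·6 = 1638 m³.
Sabine: RT60 = 0.161 × 1638 / 67.911 = 3.883 s.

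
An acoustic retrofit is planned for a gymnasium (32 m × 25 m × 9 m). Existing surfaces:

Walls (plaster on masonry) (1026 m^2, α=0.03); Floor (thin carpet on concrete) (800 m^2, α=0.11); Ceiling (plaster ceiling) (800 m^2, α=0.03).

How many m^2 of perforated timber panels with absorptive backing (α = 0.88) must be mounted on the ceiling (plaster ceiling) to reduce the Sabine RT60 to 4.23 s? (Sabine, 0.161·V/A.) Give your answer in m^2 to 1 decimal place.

Summing Sᵢαᵢ: 30.780 + 88.000 + 24.000 → A₁ = 142.780 sabins.
V = 7200 m³. Target absorption A₂ = 0.161 × 7200 / 4.23 = 274.043 sabins.
ΔA needed = 274.043 − 142.780 = 131.263 sabins.
Each m^2 of panel replacing the ceiling (plaster ceiling) adds (0.88 − 0.03) = 0.85 sabins.
Panel area = 131.263 / 0.85 = 154.4 m^2.

154.4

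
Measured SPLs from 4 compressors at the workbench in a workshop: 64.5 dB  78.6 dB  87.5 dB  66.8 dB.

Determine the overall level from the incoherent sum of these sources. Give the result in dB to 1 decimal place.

88.1 dB

Converting to relative power and adding: 10^(64.5/10) + 10^(78.6/10) + 10^(87.5/10) + 10^(66.8/10) = 6.424e+08.
Back to dB: 10·log₁₀ Σ = 88.1 dB.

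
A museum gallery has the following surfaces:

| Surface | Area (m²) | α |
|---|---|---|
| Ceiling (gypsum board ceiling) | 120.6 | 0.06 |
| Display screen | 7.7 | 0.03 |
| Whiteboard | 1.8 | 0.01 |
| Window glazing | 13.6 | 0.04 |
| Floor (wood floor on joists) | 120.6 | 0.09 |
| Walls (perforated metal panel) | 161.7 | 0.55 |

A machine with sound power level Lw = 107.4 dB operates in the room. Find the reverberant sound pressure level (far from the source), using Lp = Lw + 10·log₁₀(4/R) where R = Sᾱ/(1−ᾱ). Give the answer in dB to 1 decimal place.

91.8 dB

Σ(Sᵢαᵢ) = 120.6·0.06 + 7.7·0.03 + 1.8·0.01 + 13.6·0.04 + 120.6·0.09 + 161.7·0.55 = 107.818; total area S = 426.0 m².
ᾱ = 107.818/426.0 = 0.2531; R = Sᾱ/(1−ᾱ) = 107.818/(1−0.2531) = 144.354 m².
Lp = Lw + 10 log₁₀(4/R) = 107.4 -15.57 = 91.8 dB.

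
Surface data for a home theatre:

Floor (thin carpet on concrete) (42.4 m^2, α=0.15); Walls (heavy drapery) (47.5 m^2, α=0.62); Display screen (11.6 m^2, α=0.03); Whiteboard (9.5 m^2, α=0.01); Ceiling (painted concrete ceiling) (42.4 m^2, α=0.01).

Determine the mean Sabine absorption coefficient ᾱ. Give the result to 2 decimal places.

0.24

Total surface area S = 153.4 m^2.
A = 42.4*0.15 + 47.5*0.62 + 11.6*0.03 + 9.5*0.01 + 42.4*0.01 = 36.677 sabins.
ᾱ = 36.677 / 153.4 = 0.24.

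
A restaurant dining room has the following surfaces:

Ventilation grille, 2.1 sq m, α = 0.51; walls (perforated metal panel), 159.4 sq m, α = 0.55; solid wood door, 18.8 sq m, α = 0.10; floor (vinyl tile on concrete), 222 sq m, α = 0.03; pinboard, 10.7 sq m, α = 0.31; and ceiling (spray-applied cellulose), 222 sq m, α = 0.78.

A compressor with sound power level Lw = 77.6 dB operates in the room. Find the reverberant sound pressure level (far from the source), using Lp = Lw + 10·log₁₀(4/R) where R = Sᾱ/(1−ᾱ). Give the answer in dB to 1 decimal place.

Σ(Sᵢαᵢ) = 2.1·0.51 + 159.4·0.55 + 18.8·0.10 + 222·0.03 + 10.7·0.31 + 222·0.78 = 273.758; total area S = 635.0 sq m.
ᾱ = 273.758/635.0 = 0.4311; R = Sᾱ/(1−ᾱ) = 273.758/(1−0.4311) = 481.206 sq m.
Lp = Lw + 10 log₁₀(4/R) = 77.6 -20.80 = 56.8 dB.

56.8 dB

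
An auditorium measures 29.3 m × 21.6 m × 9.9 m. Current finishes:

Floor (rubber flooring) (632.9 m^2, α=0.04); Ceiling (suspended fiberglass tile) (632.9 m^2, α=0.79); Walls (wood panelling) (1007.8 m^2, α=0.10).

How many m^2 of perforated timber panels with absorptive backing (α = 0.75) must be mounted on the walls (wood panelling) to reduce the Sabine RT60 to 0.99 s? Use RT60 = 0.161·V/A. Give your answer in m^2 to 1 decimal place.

604.4

Equivalent absorption area: A₁ = 632.9×0.04 + 632.9×0.79 + 1007.8×0.10 = 626.087 m^2.
V = 6265.512 m³. Target absorption A₂ = 0.161 × 6265.512 / 0.99 = 1018.937 sabins.
ΔA needed = 1018.937 − 626.087 = 392.850 sabins.
Net gain per m^2: Δα = 0.75 − 0.10 = 0.65.
Panel area = 392.850 / 0.65 = 604.4 m^2.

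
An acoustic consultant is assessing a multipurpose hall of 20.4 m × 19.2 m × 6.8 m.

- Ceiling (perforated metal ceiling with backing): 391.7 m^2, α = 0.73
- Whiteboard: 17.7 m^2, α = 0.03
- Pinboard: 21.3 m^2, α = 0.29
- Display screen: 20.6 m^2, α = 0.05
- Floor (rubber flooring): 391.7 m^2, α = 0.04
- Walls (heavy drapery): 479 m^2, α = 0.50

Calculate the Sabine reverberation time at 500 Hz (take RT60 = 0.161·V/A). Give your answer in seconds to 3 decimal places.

Summing Sᵢαᵢ: 285.941 + 0.531 + 6.177 + 1.030 + 15.668 + 239.500 → A = 548.847 sabins.
Room volume: 2663.424 m³.
RT60 = 0.161 · V / A = 0.161 × 2663.424 / 548.847 = 0.781 s.

0.781 s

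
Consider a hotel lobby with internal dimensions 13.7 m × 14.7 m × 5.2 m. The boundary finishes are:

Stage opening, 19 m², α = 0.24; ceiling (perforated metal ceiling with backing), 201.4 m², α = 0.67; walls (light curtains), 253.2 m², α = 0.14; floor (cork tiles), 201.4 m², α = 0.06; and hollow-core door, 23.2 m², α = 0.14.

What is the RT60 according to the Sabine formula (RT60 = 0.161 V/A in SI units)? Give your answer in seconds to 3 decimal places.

0.886 seconds

A = Σ Sᵢαᵢ = 19×0.24 + 201.4×0.67 + 253.2×0.14 + 201.4×0.06 + 23.2×0.14 = 190.278 sabins.
V = 13.7·14.7·5.2 = 1047.228 m³.
T = 0.161 V/A = 0.161·1047.228/190.278 = 0.886 s.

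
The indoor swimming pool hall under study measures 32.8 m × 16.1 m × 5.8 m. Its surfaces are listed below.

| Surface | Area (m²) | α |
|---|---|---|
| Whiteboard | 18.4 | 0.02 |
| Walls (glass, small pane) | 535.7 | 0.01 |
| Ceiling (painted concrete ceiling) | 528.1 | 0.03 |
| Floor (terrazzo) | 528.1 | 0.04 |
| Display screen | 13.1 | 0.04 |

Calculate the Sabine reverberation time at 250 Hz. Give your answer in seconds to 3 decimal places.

Total absorption A = 18.4·0.02 + 535.7·0.01 + 528.1·0.03 + 528.1·0.04 + 13.1·0.04
  = 0.368 + 5.357 + 15.843 + 21.124 + 0.524 = 43.216 m² sabins.
V = 32.8·16.1·5.8 = 3062.864 m³.
Sabine: RT60 = 0.161 × 3062.864 / 43.216 = 11.411 s.

11.411 s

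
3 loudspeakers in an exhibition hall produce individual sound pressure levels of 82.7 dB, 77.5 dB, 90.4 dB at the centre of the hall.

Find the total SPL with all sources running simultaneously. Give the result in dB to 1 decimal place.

91.3 dB

Σ 10^(Lᵢ/10) = 1.339e+09.
Back to dB: 10·log₁₀ Σ = 91.3 dB.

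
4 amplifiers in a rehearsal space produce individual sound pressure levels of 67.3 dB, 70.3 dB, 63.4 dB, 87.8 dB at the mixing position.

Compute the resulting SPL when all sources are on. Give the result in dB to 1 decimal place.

Sum in the linear (power) domain: Σ 10^(Lᵢ/10) = 10^(67.3/10) + 10^(70.3/10) + 10^(63.4/10) + 10^(87.8/10) = 6.208e+08.
Combined level = 10 log₁₀(6.208e+08) = 87.9 dB.

87.9 dB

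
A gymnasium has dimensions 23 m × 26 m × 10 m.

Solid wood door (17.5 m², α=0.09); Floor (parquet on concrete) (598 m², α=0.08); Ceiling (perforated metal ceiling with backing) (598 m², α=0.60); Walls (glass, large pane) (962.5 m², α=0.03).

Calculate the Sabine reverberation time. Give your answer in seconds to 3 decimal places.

2.203 sec

A = Σ Sᵢαᵢ = 17.5×0.09 + 598×0.08 + 598×0.60 + 962.5×0.03 = 437.090 sabins.
V = 23·26·10 = 5980 m³.
T = 0.161 V/A = 0.161·5980/437.090 = 2.203 s.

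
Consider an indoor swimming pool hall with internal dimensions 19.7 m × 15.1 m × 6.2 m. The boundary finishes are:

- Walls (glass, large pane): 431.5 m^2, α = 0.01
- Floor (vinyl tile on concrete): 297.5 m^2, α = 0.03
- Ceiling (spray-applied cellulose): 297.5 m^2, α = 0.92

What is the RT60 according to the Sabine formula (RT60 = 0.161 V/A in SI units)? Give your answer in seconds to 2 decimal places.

1.03 s

Total absorption A = 431.5·0.01 + 297.5·0.03 + 297.5·0.92
  = 4.315 + 8.925 + 273.700 = 286.940 m^2 sabins.
V = 19.7·15.1·6.2 = 1844.314 m³.
Sabine: RT60 = 0.161 × 1844.314 / 286.940 = 1.03 s.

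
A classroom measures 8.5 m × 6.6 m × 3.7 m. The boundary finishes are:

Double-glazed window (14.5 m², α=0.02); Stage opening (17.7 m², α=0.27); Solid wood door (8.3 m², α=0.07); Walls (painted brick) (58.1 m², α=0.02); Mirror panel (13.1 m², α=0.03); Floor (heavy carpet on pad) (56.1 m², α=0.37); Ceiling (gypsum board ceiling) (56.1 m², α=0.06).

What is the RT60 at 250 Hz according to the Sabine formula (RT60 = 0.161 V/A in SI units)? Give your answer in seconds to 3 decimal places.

1.067 s

Equivalent absorption area: A = 14.5*0.02 + 17.7*0.27 + 8.3*0.07 + 58.1*0.02 + 13.1*0.03 + 56.1*0.37 + 56.1*0.06 = 31.328 m².
Room volume: 207.57 m³.
Sabine: RT60 = 0.161 × 207.57 / 31.328 = 1.067 s.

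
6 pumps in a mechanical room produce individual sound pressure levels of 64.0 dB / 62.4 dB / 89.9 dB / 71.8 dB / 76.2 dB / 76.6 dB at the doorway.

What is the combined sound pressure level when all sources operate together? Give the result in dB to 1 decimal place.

Σ 10^(Lᵢ/10) = 1.084e+09.
Back to dB: 10·log₁₀ Σ = 90.4 dB.

90.4 dB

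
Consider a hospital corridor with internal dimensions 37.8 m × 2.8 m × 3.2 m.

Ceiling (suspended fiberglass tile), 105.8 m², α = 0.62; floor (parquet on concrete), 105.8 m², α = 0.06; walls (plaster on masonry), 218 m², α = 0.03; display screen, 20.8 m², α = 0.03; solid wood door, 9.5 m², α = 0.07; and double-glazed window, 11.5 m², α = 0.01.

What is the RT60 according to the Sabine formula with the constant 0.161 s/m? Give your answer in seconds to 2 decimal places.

Equivalent absorption area: A = 105.8·0.62 + 105.8·0.06 + 218·0.03 + 20.8·0.03 + 9.5·0.07 + 11.5·0.01 = 79.888 m².
V = 37.8·2.8·3.2 = 338.688 m³.
RT60 = 0.161 · V / A = 0.161 × 338.688 / 79.888 = 0.68 s.

0.68 s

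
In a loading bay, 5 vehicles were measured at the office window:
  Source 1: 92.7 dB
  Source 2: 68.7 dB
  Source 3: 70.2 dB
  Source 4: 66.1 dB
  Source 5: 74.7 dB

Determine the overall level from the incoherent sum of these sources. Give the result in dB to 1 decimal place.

92.8 dB

Σ 10^(Lᵢ/10) = 1.914e+09.
Combined level = 10 log₁₀(1.914e+09) = 92.8 dB.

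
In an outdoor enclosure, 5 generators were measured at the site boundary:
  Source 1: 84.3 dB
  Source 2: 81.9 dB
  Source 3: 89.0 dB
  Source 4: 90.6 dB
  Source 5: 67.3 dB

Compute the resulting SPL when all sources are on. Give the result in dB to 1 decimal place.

Σ 10^(Lᵢ/10) = 2.372e+09.
Combined level = 10 log₁₀(2.372e+09) = 93.8 dB.

93.8 dB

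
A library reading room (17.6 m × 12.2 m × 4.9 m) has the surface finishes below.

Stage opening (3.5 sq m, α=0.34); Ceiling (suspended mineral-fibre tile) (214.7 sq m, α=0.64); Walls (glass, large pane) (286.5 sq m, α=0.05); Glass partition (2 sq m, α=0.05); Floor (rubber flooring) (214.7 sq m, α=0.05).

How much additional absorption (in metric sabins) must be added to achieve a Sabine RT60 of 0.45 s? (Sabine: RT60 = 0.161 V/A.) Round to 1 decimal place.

212.7 sabins

Equivalent absorption area: A₁ = 3.5*0.34 + 214.7*0.64 + 286.5*0.05 + 2*0.05 + 214.7*0.05 = 163.758 sq m.
For T = 0.45 s, need A₂ = 0.161·V/T = 0.161·1052.128/0.45 = 376.428 sabins.
Shortfall: 376.428 − 163.758 = 212.7 sabins.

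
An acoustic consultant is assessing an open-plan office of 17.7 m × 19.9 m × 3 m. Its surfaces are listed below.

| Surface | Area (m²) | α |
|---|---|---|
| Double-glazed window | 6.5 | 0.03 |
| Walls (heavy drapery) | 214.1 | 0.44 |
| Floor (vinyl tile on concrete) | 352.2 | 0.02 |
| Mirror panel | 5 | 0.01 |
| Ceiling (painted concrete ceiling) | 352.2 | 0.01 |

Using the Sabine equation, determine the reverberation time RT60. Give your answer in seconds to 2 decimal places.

1.62 sec

A = Σ Sᵢαᵢ = 6.5×0.03 + 214.1×0.44 + 352.2×0.02 + 5×0.01 + 352.2×0.01 = 105.015 sabins.
V = 17.7·19.9·3 = 1056.69 m³.
Sabine: RT60 = 0.161 × 1056.69 / 105.015 = 1.62 s.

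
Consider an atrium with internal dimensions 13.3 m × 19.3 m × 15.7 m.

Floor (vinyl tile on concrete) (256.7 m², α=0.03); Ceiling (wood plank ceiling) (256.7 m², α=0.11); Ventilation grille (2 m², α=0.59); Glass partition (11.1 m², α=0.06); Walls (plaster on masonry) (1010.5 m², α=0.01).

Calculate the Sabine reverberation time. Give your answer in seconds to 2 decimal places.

Equivalent absorption area: A = 256.7×0.03 + 256.7×0.11 + 2×0.59 + 11.1×0.06 + 1010.5×0.01 = 47.889 m².
Room volume: 4030.033 m³.
T = 0.161 V/A = 0.161·4030.033/47.889 = 13.55 s.

13.55 seconds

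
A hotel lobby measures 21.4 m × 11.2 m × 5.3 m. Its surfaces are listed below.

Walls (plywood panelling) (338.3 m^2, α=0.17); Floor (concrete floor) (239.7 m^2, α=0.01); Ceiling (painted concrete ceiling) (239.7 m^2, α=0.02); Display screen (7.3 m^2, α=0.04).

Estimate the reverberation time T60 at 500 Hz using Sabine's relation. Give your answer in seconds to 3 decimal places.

A = Σ Sᵢαᵢ = 338.3×0.17 + 239.7×0.01 + 239.7×0.02 + 7.3×0.04 = 64.994 sabins.
Volume V = 21.4 × 11.2 × 5.3 = 1270.304 m³.
Sabine: RT60 = 0.161 × 1270.304 / 64.994 = 3.147 s.

3.147 sec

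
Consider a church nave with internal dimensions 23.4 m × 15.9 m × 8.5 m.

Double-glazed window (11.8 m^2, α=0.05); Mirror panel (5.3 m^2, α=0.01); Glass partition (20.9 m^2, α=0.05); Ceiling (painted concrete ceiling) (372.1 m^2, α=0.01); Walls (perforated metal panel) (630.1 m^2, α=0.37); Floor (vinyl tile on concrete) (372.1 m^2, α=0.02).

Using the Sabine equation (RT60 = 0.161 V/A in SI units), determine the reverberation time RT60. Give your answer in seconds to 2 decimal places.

2.07 s

Total absorption A = 11.8*0.05 + 5.3*0.01 + 20.9*0.05 + 372.1*0.01 + 630.1*0.37 + 372.1*0.02
  = 0.590 + 0.053 + 1.045 + 3.721 + 233.137 + 7.442 = 245.988 m^2 sabins.
Volume V = 23.4 × 15.9 × 8.5 = 3162.51 m³.
T = 0.161 V/A = 0.161·3162.51/245.988 = 2.07 s.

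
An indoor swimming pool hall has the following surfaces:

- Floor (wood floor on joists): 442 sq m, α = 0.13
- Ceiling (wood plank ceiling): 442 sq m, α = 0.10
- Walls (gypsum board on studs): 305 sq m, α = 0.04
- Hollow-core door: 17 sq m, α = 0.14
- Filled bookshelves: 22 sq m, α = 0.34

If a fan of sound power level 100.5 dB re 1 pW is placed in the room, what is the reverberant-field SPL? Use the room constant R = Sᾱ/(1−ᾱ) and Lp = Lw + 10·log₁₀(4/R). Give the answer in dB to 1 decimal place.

85.1 dB

A = 123.720 sabins; S = 1228.0 sq m.
ᾱ = 123.720/1228.0 = 0.1007; R = Sᾱ/(1−ᾱ) = 123.720/(1−0.1007) = 137.574 sq m.
Lp = 100.5 + 10·log₁₀(4/137.574) = 100.5 + (-15.36) = 85.1 dB.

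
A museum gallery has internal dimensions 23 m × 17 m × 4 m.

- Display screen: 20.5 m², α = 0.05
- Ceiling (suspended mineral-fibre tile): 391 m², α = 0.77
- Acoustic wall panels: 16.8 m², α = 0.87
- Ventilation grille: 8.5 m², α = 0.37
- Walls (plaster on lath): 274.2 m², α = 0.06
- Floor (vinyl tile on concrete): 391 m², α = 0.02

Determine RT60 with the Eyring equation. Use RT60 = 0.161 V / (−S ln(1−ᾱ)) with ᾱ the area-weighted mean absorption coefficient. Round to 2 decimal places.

Total surface area S = 20.5 + 391 + 16.8 + 8.5 + 274.2 + 391 = 1102.0 m².
Absorption A = 20.5·0.05 + 391·0.77 + 16.8·0.87 + 8.5·0.37 + 274.2·0.06 + 391·0.02 = 344.128 sabins.
Mean coefficient ᾱ = A/S = 0.3123.
Eyring denominator: −S ln(1−ᾱ) = 412.592.
V = 23 × 17 × 4 = 1564 m³.
T = 0.161·V/[−S·ln(1−ᾱ)] = 0.161·1564/412.592 = 0.61 s.

0.61 sec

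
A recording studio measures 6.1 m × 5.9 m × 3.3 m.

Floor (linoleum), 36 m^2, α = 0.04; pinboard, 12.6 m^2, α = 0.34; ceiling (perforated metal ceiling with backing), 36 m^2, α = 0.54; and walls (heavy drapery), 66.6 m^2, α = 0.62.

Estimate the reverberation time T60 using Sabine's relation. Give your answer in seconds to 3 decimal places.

A = Σ Sᵢαᵢ = 36·0.04 + 12.6·0.34 + 36·0.54 + 66.6·0.62 = 66.456 sabins.
V = 6.1·5.9·3.3 = 118.767 m³.
T = 0.161 V/A = 0.161·118.767/66.456 = 0.288 s.

0.288 s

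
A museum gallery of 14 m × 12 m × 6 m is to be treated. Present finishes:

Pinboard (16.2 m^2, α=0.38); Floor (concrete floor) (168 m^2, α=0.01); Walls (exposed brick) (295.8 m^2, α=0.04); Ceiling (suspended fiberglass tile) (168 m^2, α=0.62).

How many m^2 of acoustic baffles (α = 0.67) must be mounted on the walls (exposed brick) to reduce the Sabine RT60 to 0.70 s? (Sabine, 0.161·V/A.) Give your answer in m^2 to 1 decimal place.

171.4

A₁ = Σ Sᵢαᵢ = 16.2×0.38 + 168×0.01 + 295.8×0.04 + 168×0.62 = 123.828 sabins.
Required A₂ = 0.161·1008/0.70 = 231.840 sabins.
Absorption to add: 231.840 − 123.828 = 108.012 sabins.
Net gain per m^2: Δα = 0.67 − 0.04 = 0.63.
Panel area = 108.012 / 0.63 = 171.4 m^2.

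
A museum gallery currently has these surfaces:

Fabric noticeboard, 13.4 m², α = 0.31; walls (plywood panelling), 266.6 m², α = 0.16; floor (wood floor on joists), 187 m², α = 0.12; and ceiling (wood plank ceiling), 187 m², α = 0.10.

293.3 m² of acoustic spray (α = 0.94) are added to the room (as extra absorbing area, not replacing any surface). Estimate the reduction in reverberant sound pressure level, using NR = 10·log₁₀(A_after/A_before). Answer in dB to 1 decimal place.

6.2 dB

Equivalent absorption area: A_before = 13.4×0.31 + 266.6×0.16 + 187×0.12 + 187×0.10 = 87.950 m².
Added absorption = 293.3 × 0.94 = 275.702 sabins.
New total A_after = 363.652 sabins.
NR = 10·log₁₀(363.652/87.950) = 6.2 dB.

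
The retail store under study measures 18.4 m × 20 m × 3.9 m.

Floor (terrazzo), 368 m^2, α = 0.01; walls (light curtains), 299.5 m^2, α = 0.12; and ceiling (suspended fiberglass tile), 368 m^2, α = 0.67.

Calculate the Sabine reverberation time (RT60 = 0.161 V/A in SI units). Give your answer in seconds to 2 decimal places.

0.81 s

Summing Sᵢαᵢ: 3.680 + 35.940 + 246.560 → A = 286.180 sabins.
Volume V = 18.4 × 20 × 3.9 = 1435.2 m³.
RT60 = 0.161 · V / A = 0.161 × 1435.2 / 286.180 = 0.81 s.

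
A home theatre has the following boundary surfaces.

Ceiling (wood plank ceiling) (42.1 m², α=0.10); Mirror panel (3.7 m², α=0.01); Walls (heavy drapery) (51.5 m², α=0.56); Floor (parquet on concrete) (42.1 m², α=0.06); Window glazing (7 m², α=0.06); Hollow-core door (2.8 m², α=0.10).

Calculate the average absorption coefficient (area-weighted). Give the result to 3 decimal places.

Total surface area S = 149.2 m².
Σ(Sᵢαᵢ) = 42.1×0.10 + 3.7×0.01 + 51.5×0.56 + 42.1×0.06 + 7×0.06 + 2.8×0.10 = 36.313.
ᾱ = A/S = 0.243.

0.243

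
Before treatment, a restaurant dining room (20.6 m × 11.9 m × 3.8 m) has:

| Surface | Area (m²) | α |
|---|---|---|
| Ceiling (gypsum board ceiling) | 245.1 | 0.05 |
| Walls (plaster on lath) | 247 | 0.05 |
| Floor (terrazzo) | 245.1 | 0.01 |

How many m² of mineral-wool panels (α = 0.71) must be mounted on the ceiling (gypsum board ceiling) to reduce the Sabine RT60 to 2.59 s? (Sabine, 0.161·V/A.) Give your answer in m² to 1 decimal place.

A₁ = Σ Sᵢαᵢ = 245.1×0.05 + 247×0.05 + 245.1×0.01 = 27.056 sabins.
V = 931.532 m³. Target absorption A₂ = 0.161 × 931.532 / 2.59 = 57.906 sabins.
ΔA needed = 57.906 − 27.056 = 30.850 sabins.
Each m² of panel replacing the ceiling (gypsum board ceiling) adds (0.71 − 0.05) = 0.66 sabins.
Panel area = 30.850 / 0.66 = 46.7 m².

46.7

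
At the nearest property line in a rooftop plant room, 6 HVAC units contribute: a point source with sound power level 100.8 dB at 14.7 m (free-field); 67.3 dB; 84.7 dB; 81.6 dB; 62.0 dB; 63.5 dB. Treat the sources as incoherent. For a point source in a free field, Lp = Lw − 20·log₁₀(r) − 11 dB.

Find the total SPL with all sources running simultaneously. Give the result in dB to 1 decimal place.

Source at 14.7 m: Lp = 100.8 − 20·log₁₀(14.7) − 11 = 66.5 dB.
Σ 10^(Lᵢ/10) = 4.533e+08.
L_total = 10·log₁₀(4.533e+08) = 86.6 dB.

86.6 dB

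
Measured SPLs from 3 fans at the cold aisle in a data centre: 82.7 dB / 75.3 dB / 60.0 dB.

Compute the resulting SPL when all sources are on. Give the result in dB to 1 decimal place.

83.4 dB

Converting to relative power and adding: 10^(82.7/10) + 10^(75.3/10) + 10^(60.0/10) = 2.211e+08.
Back to dB: 10·log₁₀ Σ = 83.4 dB.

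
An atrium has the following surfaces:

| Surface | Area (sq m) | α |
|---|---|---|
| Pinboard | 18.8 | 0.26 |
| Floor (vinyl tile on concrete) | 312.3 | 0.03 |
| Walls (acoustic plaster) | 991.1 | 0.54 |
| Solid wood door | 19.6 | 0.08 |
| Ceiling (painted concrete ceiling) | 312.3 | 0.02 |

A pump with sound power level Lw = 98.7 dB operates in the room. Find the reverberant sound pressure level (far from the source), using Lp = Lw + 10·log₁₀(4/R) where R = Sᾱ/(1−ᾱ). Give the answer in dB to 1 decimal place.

A = 557.265 sabins; S = 1654.1 sq m.
ᾱ = 0.3369, so room constant R = A/(1−ᾱ) = 840.394 sq m.
Lp = 98.7 + 10·log₁₀(4/840.394) = 98.7 + (-23.22) = 75.5 dB.

75.5 dB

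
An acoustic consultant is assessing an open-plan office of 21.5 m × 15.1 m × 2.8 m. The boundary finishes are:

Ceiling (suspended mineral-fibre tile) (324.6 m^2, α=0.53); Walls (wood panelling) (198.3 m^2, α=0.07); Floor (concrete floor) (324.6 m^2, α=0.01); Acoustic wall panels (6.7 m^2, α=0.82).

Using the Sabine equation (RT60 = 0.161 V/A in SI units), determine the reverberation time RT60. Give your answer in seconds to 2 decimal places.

0.75 seconds

Summing Sᵢαᵢ: 172.038 + 13.881 + 3.246 + 5.494 → A = 194.659 sabins.
Room volume: 909.02 m³.
RT60 = 0.161 · V / A = 0.161 × 909.02 / 194.659 = 0.75 s.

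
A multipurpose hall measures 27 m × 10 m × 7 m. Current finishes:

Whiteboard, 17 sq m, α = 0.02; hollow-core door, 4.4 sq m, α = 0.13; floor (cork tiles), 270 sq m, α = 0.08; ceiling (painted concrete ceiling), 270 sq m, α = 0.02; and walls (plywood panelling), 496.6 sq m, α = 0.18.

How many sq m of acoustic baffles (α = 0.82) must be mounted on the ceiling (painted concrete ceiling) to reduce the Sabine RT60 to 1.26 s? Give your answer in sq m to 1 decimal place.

A₁ = Σ Sᵢαᵢ = 17*0.02 + 4.4*0.13 + 270*0.08 + 270*0.02 + 496.6*0.18 = 117.300 sabins.
Required A₂ = 0.161·1890/1.26 = 241.500 sabins.
Absorption to add: 241.500 − 117.300 = 124.200 sabins.
Net gain per sq m: Δα = 0.82 − 0.02 = 0.80.
Area = ΔA/Δα = 124.200/0.80 = 155.3 sq m.

155.3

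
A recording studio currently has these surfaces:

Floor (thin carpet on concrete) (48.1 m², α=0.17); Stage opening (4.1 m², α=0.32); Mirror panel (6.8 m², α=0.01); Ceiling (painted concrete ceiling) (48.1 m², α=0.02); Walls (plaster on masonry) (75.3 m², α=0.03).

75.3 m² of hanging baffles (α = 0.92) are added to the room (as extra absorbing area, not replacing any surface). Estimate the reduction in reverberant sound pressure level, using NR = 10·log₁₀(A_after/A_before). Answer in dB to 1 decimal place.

A_before = Σ Sᵢαᵢ = 48.1·0.17 + 4.1·0.32 + 6.8·0.01 + 48.1·0.02 + 75.3·0.03 = 12.778 sabins.
Treatment contributes 75.3·0.92 = 69.276 sabins.
A_after = 12.778 + 69.276 = 82.054 sabins.
Reduction = 10 log₁₀(A_after/A_before) = 10 log₁₀(6.4215) = 8.1 dB.

8.1 dB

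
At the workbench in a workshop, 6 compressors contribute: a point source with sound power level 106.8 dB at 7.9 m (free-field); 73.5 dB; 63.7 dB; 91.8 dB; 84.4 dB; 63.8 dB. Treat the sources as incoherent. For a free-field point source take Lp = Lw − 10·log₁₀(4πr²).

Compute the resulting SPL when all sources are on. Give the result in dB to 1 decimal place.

92.7 dB

Source at 7.9 m: Lp = 106.8 − 10·log₁₀(4π·7.9²) = 106.8 − 10·log₁₀(784.267) = 77.9 dB.
Σ 10^(Lᵢ/10) = 1.878e+09.
Combined level = 10 log₁₀(1.878e+09) = 92.7 dB.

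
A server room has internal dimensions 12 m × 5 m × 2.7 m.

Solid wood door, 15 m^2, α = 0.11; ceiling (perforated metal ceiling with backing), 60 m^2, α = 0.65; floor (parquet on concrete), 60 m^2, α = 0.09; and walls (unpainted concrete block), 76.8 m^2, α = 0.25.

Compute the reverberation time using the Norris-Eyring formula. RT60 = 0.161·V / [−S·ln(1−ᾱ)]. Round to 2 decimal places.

0.33 s

Total surface area S = 15 + 60 + 60 + 76.8 = 211.8 m^2.
Σ(Sᵢαᵢ) = 15·0.11 + 60·0.65 + 60·0.09 + 76.8·0.25 = 65.250.
Mean coefficient ᾱ = A/S = 0.3081.
−S·ln(1−ᾱ) = −211.8 × ln(1 − 0.3081) = 78.009.
V = 12 × 5 × 2.7 = 162 m³.
T = 0.161·V/[−S·ln(1−ᾱ)] = 0.161·162/78.009 = 0.33 s.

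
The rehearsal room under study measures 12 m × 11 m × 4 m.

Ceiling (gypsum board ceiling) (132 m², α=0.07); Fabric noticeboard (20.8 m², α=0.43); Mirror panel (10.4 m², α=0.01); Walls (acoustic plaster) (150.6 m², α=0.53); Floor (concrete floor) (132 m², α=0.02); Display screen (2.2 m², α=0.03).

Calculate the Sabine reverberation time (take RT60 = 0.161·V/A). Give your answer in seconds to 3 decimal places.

A = Σ Sᵢαᵢ = 132×0.07 + 20.8×0.43 + 10.4×0.01 + 150.6×0.53 + 132×0.02 + 2.2×0.03 = 100.812 sabins.
Room volume: 528 m³.
T = 0.161 V/A = 0.161·528/100.812 = 0.843 s.

0.843 seconds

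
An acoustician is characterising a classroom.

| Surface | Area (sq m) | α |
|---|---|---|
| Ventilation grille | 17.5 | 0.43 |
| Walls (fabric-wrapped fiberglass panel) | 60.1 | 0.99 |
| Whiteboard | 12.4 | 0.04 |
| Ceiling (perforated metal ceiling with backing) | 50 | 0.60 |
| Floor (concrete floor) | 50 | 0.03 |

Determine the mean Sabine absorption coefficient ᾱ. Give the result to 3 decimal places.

0.521

Total surface area S = 190.0 sq m.
A = 17.5·0.43 + 60.1·0.99 + 12.4·0.04 + 50·0.60 + 50·0.03 = 99.020 sabins.
ᾱ = A/S = 0.521.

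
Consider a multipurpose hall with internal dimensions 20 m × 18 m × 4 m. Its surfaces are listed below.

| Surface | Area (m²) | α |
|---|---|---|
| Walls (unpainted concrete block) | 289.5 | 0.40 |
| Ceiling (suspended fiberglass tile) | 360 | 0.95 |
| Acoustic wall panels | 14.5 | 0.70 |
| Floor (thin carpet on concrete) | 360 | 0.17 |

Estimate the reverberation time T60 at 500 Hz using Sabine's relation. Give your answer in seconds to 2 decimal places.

Summing Sᵢαᵢ: 115.800 + 342.000 + 10.150 + 61.200 → A = 529.150 sabins.
Volume V = 20 × 18 × 4 = 1440 m³.
RT60 = 0.161 · V / A = 0.161 × 1440 / 529.150 = 0.44 s.

0.44 s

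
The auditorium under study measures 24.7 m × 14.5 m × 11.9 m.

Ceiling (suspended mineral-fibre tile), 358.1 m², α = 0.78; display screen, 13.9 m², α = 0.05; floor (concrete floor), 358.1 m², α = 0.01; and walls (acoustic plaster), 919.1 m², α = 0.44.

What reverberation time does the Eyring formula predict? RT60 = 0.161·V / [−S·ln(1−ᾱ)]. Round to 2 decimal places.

0.77 s

S = Σ Sᵢ = 1649.2 m².
Σ(Sᵢαᵢ) = 358.1·0.78 + 13.9·0.05 + 358.1·0.01 + 919.1·0.44 = 687.998.
Mean coefficient ᾱ = A/S = 0.4172.
−S·ln(1−ᾱ) = −1649.2 × ln(1 − 0.4172) = 890.422.
V = 24.7 × 14.5 × 11.9 = 4261.985 m³.
T = 0.161·V/[−S·ln(1−ᾱ)] = 0.161·4261.985/890.422 = 0.77 s.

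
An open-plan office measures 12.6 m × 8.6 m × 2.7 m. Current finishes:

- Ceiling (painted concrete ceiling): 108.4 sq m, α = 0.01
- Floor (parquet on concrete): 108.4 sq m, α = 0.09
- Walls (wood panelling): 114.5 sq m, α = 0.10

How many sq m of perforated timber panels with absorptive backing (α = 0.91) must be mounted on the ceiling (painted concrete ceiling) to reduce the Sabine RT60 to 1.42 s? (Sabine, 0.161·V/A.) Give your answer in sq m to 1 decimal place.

Summing Sᵢαᵢ: 1.084 + 9.756 + 11.450 → A₁ = 22.290 sabins.
V = 292.572 m³. Target absorption A₂ = 0.161 × 292.572 / 1.42 = 33.172 sabins.
ΔA needed = 33.172 − 22.290 = 10.882 sabins.
Each sq m of panel replacing the ceiling (painted concrete ceiling) adds (0.91 − 0.01) = 0.90 sabins.
Panel area = 10.882 / 0.90 = 12.1 sq m.

12.1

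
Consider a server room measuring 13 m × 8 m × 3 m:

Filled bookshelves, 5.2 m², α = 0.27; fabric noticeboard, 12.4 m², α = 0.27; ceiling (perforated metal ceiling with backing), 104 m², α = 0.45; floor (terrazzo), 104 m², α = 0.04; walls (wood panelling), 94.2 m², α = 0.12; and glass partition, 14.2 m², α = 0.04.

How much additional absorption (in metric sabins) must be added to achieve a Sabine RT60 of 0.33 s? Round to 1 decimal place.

Total absorption A₁ = 5.2·0.27 + 12.4·0.27 + 104·0.45 + 104·0.04 + 94.2·0.12 + 14.2·0.04
  = 1.404 + 3.348 + 46.800 + 4.160 + 11.304 + 0.568 = 67.584 m² sabins.
For T = 0.33 s, need A₂ = 0.161·V/T = 0.161·312/0.33 = 152.218 sabins.
Additional absorption ΔA = 152.218 − 67.584 = 84.6 sabins.

84.6 sabins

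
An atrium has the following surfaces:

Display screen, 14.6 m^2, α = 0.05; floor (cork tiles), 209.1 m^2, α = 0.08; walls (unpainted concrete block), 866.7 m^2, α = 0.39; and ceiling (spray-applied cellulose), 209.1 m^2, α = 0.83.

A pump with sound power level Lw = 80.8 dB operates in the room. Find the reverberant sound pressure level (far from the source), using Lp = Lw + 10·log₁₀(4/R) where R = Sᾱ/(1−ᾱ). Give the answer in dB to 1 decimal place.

57.3 dB

Σ(Sᵢαᵢ) = 14.6·0.05 + 209.1·0.08 + 866.7·0.39 + 209.1·0.83 = 529.024; total area S = 1299.5 m^2.
ᾱ = 0.4071, so room constant R = A/(1−ᾱ) = 892.265 m^2.
Lp = 80.8 + 10·log₁₀(4/892.265) = 80.8 + (-23.48) = 57.3 dB.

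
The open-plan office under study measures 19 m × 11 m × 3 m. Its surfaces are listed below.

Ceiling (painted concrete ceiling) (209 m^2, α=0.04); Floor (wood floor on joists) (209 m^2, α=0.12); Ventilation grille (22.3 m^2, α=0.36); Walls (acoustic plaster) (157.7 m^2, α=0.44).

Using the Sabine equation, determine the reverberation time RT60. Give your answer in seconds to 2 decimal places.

Equivalent absorption area: A = 209·0.04 + 209·0.12 + 22.3·0.36 + 157.7·0.44 = 110.856 m^2.
Volume V = 19 × 11 × 3 = 627 m³.
T = 0.161 V/A = 0.161·627/110.856 = 0.91 s.

0.91 s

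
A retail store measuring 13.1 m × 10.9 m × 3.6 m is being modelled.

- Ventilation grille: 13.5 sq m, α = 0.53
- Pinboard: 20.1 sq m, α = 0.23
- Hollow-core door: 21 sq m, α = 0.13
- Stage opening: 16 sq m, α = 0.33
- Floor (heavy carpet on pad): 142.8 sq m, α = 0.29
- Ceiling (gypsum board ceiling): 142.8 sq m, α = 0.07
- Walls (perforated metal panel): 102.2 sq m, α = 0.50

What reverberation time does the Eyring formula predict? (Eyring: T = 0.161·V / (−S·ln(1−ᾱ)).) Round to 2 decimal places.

S = Σ Sᵢ = 458.4 sq m.
Σ(Sᵢαᵢ) = 13.5·0.53 + 20.1·0.23 + 21·0.13 + 16·0.33 + 142.8·0.29 + 142.8·0.07 + 102.2·0.50 = 122.296.
Mean coefficient ᾱ = A/S = 0.2668.
−S·ln(1−ᾱ) = −458.4 × ln(1 − 0.2668) = 142.258.
V = 13.1 × 10.9 × 3.6 = 514.044 m³.
T = 0.161·V/[−S·ln(1−ᾱ)] = 0.161·514.044/142.258 = 0.58 s.

0.58 sec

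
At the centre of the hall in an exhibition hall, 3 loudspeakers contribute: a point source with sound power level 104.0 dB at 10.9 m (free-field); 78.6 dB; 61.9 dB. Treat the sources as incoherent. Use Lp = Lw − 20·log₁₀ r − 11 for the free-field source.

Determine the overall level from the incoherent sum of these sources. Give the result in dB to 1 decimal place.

Source at 10.9 m: Lp = 104.0 − 20·log₁₀(10.9) − 11 = 72.3 dB.
Sum in the linear (power) domain: Σ 10^(Lᵢ/10) = 10^(72.3/10) + 10^(78.6/10) + 10^(61.9/10) = 9.097e+07.
L_total = 10·log₁₀(9.097e+07) = 79.6 dB.

79.6 dB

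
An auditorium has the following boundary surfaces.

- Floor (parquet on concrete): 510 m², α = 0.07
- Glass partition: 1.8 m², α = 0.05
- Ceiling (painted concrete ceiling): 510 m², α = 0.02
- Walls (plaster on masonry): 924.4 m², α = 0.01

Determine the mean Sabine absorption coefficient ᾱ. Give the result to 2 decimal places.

0.03

Total surface area S = 1946.2 m².
Weighted sum Σ Sα = 55.234.
ᾱ = A/S = 0.03.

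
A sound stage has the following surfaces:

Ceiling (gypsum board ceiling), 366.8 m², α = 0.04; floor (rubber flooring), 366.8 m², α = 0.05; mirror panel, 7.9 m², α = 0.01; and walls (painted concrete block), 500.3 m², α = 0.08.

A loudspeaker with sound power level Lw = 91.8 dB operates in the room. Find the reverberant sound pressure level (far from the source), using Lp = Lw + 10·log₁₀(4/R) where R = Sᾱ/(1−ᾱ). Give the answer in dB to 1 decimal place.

Σ(Sᵢαᵢ) = 366.8·0.04 + 366.8·0.05 + 7.9·0.01 + 500.3·0.08 = 73.115; total area S = 1241.8 m².
ᾱ = 73.115/1241.8 = 0.0589; R = Sᾱ/(1−ᾱ) = 73.115/(1−0.0589) = 77.691 m².
Lp = Lw + 10 log₁₀(4/R) = 91.8 -12.88 = 78.9 dB.

78.9 dB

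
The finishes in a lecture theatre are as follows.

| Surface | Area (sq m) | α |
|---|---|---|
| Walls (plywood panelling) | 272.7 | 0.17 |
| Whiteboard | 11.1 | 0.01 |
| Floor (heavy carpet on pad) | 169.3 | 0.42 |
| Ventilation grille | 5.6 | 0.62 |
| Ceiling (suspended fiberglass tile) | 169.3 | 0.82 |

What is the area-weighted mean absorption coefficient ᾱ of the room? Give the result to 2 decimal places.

0.41

S = Σ Sᵢ = 272.7 + 11.1 + 169.3 + 5.6 + 169.3 = 628.0 sq m.
Weighted sum Σ Sα = 259.874.
ᾱ = 259.874 / 628.0 = 0.41.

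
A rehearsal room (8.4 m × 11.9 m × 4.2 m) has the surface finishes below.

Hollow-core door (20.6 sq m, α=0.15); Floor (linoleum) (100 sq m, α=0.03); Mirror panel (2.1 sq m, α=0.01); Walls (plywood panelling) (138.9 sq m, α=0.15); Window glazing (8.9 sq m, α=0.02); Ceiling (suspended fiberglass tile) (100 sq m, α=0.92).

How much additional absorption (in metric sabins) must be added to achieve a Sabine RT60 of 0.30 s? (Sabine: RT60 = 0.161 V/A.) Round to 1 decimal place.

106.2 sabins

Summing Sᵢαᵢ: 3.090 + 3.000 + 0.021 + 20.835 + 0.178 + 92.000 → A₁ = 119.124 sabins.
Target A₂ = 0.161·419.832/0.30 = 225.310 sabins (V = 419.832 m³).
Additional absorption ΔA = 225.310 − 119.124 = 106.2 sabins.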